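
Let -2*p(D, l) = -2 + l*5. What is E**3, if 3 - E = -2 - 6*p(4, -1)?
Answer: 17576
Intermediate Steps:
p(D, l) = 1 - 5*l/2 (p(D, l) = -(-2 + l*5)/2 = -(-2 + 5*l)/2 = 1 - 5*l/2)
E = 26 (E = 3 - (-2 - 6*(1 - 5/2*(-1))) = 3 - (-2 - 6*(1 + 5/2)) = 3 - (-2 - 6*7/2) = 3 - (-2 - 21) = 3 - 1*(-23) = 3 + 23 = 26)
E**3 = 26**3 = 17576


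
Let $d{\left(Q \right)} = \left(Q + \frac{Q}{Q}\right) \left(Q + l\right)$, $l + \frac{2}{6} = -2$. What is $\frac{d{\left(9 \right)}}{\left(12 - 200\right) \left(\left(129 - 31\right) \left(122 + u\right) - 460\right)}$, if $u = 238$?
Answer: $- \frac{5}{490962} \approx -1.0184 \cdot 10^{-5}$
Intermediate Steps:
$l = - \frac{7}{3}$ ($l = - \frac{1}{3} - 2 = - \frac{7}{3} \approx -2.3333$)
$d{\left(Q \right)} = \left(1 + Q\right) \left(- \frac{7}{3} + Q\right)$ ($d{\left(Q \right)} = \left(Q + \frac{Q}{Q}\right) \left(Q - \frac{7}{3}\right) = \left(Q + 1\right) \left(- \frac{7}{3} + Q\right) = \left(1 + Q\right) \left(- \frac{7}{3} + Q\right)$)
$\frac{d{\left(9 \right)}}{\left(12 - 200\right) \left(\left(129 - 31\right) \left(122 + u\right) - 460\right)} = \frac{- \frac{7}{3} + 9^{2} - 12}{\left(12 - 200\right) \left(\left(129 - 31\right) \left(122 + 238\right) - 460\right)} = \frac{- \frac{7}{3} + 81 - 12}{\left(-188\right) \left(98 \cdot 360 - 460\right)} = \frac{200}{3 \left(- 188 \left(35280 - 460\right)\right)} = \frac{200}{3 \left(\left(-188\right) 34820\right)} = \frac{200}{3 \left(-6546160\right)} = \frac{200}{3} \left(- \frac{1}{6546160}\right) = - \frac{5}{490962}$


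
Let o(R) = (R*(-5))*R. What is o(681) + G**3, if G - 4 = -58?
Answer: -2476269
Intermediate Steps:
G = -54 (G = 4 - 58 = -54)
o(R) = -5*R**2 (o(R) = (-5*R)*R = -5*R**2)
o(681) + G**3 = -5*681**2 + (-54)**3 = -5*463761 - 157464 = -2318805 - 157464 = -2476269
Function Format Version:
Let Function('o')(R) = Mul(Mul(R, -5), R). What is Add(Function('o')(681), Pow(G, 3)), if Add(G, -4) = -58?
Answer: -2476269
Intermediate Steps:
G = -54 (G = Add(4, -58) = -54)
Function('o')(R) = Mul(-5, Pow(R, 2)) (Function('o')(R) = Mul(Mul(-5, R), R) = Mul(-5, Pow(R, 2)))
Add(Function('o')(681), Pow(G, 3)) = Add(Mul(-5, Pow(681, 2)), Pow(-54, 3)) = Add(Mul(-5, 463761), -157464) = Add(-2318805, -157464) = -2476269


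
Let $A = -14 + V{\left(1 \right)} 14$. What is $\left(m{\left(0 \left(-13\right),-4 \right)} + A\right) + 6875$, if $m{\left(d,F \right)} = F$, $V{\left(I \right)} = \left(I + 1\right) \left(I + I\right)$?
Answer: $6913$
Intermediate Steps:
$V{\left(I \right)} = 2 I \left(1 + I\right)$ ($V{\left(I \right)} = \left(1 + I\right) 2 I = 2 I \left(1 + I\right)$)
$A = 42$ ($A = -14 + 2 \cdot 1 \left(1 + 1\right) 14 = -14 + 2 \cdot 1 \cdot 2 \cdot 14 = -14 + 4 \cdot 14 = -14 + 56 = 42$)
$\left(m{\left(0 \left(-13\right),-4 \right)} + A\right) + 6875 = \left(-4 + 42\right) + 6875 = 38 + 6875 = 6913$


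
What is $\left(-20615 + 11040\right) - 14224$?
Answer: $-23799$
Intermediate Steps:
$\left(-20615 + 11040\right) - 14224 = -9575 - 14224 = -23799$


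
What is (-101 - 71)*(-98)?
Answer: 16856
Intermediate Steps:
(-101 - 71)*(-98) = -172*(-98) = 16856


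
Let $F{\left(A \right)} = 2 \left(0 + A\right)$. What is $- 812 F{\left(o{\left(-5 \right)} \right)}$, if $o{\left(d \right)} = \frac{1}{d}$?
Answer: $\frac{1624}{5} \approx 324.8$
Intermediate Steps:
$F{\left(A \right)} = 2 A$
$- 812 F{\left(o{\left(-5 \right)} \right)} = - 812 \frac{2}{-5} = - 812 \cdot 2 \left(- \frac{1}{5}\right) = \left(-812\right) \left(- \frac{2}{5}\right) = \frac{1624}{5}$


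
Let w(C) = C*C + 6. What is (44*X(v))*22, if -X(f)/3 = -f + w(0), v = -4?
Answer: -29040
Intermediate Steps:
w(C) = 6 + C² (w(C) = C² + 6 = 6 + C²)
X(f) = -18 + 3*f (X(f) = -3*(-f + (6 + 0²)) = -3*(-f + (6 + 0)) = -3*(-f + 6) = -3*(6 - f) = -18 + 3*f)
(44*X(v))*22 = (44*(-18 + 3*(-4)))*22 = (44*(-18 - 12))*22 = (44*(-30))*22 = -1320*22 = -29040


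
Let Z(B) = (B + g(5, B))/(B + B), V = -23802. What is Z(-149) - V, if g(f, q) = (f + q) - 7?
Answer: 3546648/149 ≈ 23803.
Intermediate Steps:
g(f, q) = -7 + f + q
Z(B) = (-2 + 2*B)/(2*B) (Z(B) = (B + (-7 + 5 + B))/(B + B) = (B + (-2 + B))/((2*B)) = (-2 + 2*B)*(1/(2*B)) = (-2 + 2*B)/(2*B))
Z(-149) - V = (-1 - 149)/(-149) - 1*(-23802) = -1/149*(-150) + 23802 = 150/149 + 23802 = 3546648/149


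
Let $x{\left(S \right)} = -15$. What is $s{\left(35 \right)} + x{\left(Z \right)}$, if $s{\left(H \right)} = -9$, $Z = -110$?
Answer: $-24$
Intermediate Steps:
$s{\left(35 \right)} + x{\left(Z \right)} = -9 - 15 = -24$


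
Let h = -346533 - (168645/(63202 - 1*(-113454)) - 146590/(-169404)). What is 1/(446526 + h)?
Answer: 7481558256/748089838407053 ≈ 1.0001e-5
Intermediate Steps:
h = -2592620443411603/7481558256 (h = -346533 - (168645/(63202 + 113454) - 146590*(-1/169404)) = -346533 - (168645/176656 + 73295/84702) = -346533 - 1*13616285155/7481558256 = -346533 - 13616285155/7481558256 = -2592620443411603/7481558256 ≈ -3.4654e+5)
1/(446526 + h) = 1/(446526 - 2592620443411603/7481558256) = 1/(748089838407053/7481558256) = 7481558256/748089838407053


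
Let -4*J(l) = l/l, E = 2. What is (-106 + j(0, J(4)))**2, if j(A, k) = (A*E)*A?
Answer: 11236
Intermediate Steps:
J(l) = -1/4 (J(l) = -l/(4*l) = -1/4*1 = -1/4)
j(A, k) = 2*A**2 (j(A, k) = (A*2)*A = (2*A)*A = 2*A**2)
(-106 + j(0, J(4)))**2 = (-106 + 2*0**2)**2 = (-106 + 2*0)**2 = (-106 + 0)**2 = (-106)**2 = 11236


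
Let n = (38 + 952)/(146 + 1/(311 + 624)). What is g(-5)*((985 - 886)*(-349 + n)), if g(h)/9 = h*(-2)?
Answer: -416245698990/136511 ≈ -3.0492e+6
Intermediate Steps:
n = 925650/136511 (n = 990/(146 + 1/935) = 990/(136511/935) = 990*(935/136511) = 925650/136511 ≈ 6.7808)
g(h) = -18*h (g(h) = 9*(h*(-2)) = 9*(-2*h) = -18*h)
g(-5)*((985 - 886)*(-349 + n)) = (-18*(-5))*((985 - 886)*(-349 + 925650/136511)) = 90*(99*(-46716689/136511)) = 90*(-4624952211/136511) = -416245698990/136511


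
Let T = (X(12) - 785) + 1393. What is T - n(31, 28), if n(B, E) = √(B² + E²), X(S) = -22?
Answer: 586 - √1745 ≈ 544.23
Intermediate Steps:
T = 586 (T = (-22 - 785) + 1393 = -807 + 1393 = 586)
T - n(31, 28) = 586 - √(31² + 28²) = 586 - √(961 + 784) = 586 - √1745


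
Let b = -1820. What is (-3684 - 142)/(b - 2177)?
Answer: 3826/3997 ≈ 0.95722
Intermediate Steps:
(-3684 - 142)/(b - 2177) = (-3684 - 142)/(-1820 - 2177) = -3826/(-3997) = -3826*(-1/3997) = 3826/3997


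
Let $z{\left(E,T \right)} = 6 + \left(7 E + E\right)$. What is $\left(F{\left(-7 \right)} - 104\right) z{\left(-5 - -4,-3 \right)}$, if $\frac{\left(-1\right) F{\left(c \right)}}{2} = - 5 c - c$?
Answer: $376$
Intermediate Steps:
$z{\left(E,T \right)} = 6 + 8 E$
$F{\left(c \right)} = 12 c$ ($F{\left(c \right)} = - 2 \left(- 5 c - c\right) = - 2 \left(- 6 c\right) = 12 c$)
$\left(F{\left(-7 \right)} - 104\right) z{\left(-5 - -4,-3 \right)} = \left(12 \left(-7\right) - 104\right) \left(6 + 8 \left(-5 - -4\right)\right) = \left(-84 - 104\right) \left(6 + 8 \left(-5 + 4\right)\right) = - 188 \left(6 + 8 \left(-1\right)\right) = - 188 \left(6 - 8\right) = \left(-188\right) \left(-2\right) = 376$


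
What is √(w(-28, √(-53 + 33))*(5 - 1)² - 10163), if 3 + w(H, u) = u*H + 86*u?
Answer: √(-10211 + 1856*I*√5) ≈ 20.139 + 103.04*I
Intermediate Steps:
w(H, u) = -3 + 86*u + H*u (w(H, u) = -3 + (u*H + 86*u) = -3 + (H*u + 86*u) = -3 + (86*u + H*u) = -3 + 86*u + H*u)
√(w(-28, √(-53 + 33))*(5 - 1)² - 10163) = √((-3 + 86*√(-53 + 33) - 28*√(-53 + 33))*(5 - 1)² - 10163) = √((-3 + 86*√(-20) - 56*I*√5)*4² - 10163) = √((-3 + 86*(2*I*√5) - 56*I*√5)*16 - 10163) = √((-3 + 172*I*√5 - 56*I*√5)*16 - 10163) = √((-3 + 116*I*√5)*16 - 10163) = √((-48 + 1856*I*√5) - 10163) = √(-10211 + 1856*I*√5)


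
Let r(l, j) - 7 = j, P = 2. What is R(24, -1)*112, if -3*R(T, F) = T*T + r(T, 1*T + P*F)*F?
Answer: -61264/3 ≈ -20421.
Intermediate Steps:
r(l, j) = 7 + j
R(T, F) = -T²/3 - F*(7 + T + 2*F)/3 (R(T, F) = -(T*T + (7 + (1*T + 2*F))*F)/3 = -(T² + (7 + (T + 2*F))*F)/3 = -(T² + (7 + T + 2*F)*F)/3 = -(T² + F*(7 + T + 2*F))/3 = -T²/3 - F*(7 + T + 2*F)/3)
R(24, -1)*112 = (-⅓*24² - ⅓*(-1)*(7 + 24 + 2*(-1)))*112 = (-⅓*576 - ⅓*(-1)*(7 + 24 - 2))*112 = (-192 - ⅓*(-1)*29)*112 = (-192 + 29/3)*112 = -547/3*112 = -61264/3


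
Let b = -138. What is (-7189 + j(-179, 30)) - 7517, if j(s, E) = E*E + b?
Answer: -13944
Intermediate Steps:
j(s, E) = -138 + E**2 (j(s, E) = E*E - 138 = E**2 - 138 = -138 + E**2)
(-7189 + j(-179, 30)) - 7517 = (-7189 + (-138 + 30**2)) - 7517 = (-7189 + (-138 + 900)) - 7517 = (-7189 + 762) - 7517 = -6427 - 7517 = -13944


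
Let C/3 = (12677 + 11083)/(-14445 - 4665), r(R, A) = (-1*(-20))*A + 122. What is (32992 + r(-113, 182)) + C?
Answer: 23409922/637 ≈ 36750.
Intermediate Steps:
r(R, A) = 122 + 20*A (r(R, A) = 20*A + 122 = 122 + 20*A)
C = -2376/637 (C = 3*((12677 + 11083)/(-14445 - 4665)) = 3*(23760/(-19110)) = 3*(23760*(-1/19110)) = 3*(-792/637) = -2376/637 ≈ -3.7300)
(32992 + r(-113, 182)) + C = (32992 + (122 + 20*182)) - 2376/637 = (32992 + (122 + 3640)) - 2376/637 = (32992 + 3762) - 2376/637 = 36754 - 2376/637 = 23409922/637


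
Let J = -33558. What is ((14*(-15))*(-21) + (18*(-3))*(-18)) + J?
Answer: -28176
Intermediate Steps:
((14*(-15))*(-21) + (18*(-3))*(-18)) + J = ((14*(-15))*(-21) + (18*(-3))*(-18)) - 33558 = (-210*(-21) - 54*(-18)) - 33558 = (4410 + 972) - 33558 = 5382 - 33558 = -28176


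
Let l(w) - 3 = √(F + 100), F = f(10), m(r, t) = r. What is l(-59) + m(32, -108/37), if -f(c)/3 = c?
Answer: 35 + √70 ≈ 43.367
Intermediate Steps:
f(c) = -3*c
F = -30 (F = -3*10 = -30)
l(w) = 3 + √70 (l(w) = 3 + √(-30 + 100) = 3 + √70)
l(-59) + m(32, -108/37) = (3 + √70) + 32 = 35 + √70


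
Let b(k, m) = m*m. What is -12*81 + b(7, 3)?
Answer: -963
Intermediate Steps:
b(k, m) = m²
-12*81 + b(7, 3) = -12*81 + 3² = -972 + 9 = -963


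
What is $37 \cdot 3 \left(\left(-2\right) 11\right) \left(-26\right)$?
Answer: $63492$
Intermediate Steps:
$37 \cdot 3 \left(\left(-2\right) 11\right) \left(-26\right) = 111 \left(-22\right) \left(-26\right) = \left(-2442\right) \left(-26\right) = 63492$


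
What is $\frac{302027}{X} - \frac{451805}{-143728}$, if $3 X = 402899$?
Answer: $\frac{312260992663}{57907867472} \approx 5.3924$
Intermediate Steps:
$X = \frac{402899}{3}$ ($X = \frac{1}{3} \cdot 402899 = \frac{402899}{3} \approx 1.343 \cdot 10^{5}$)
$\frac{302027}{X} - \frac{451805}{-143728} = \frac{302027}{\frac{402899}{3}} - \frac{451805}{-143728} = 302027 \cdot \frac{3}{402899} - - \frac{451805}{143728} = \frac{906081}{402899} + \frac{451805}{143728} = \frac{312260992663}{57907867472}$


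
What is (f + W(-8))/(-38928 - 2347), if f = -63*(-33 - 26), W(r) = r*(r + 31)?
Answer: -3533/41275 ≈ -0.085597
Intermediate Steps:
W(r) = r*(31 + r)
f = 3717 (f = -63*(-59) = 3717)
(f + W(-8))/(-38928 - 2347) = (3717 - 8*(31 - 8))/(-38928 - 2347) = (3717 - 8*23)/(-41275) = (3717 - 184)*(-1/41275) = 3533*(-1/41275) = -3533/41275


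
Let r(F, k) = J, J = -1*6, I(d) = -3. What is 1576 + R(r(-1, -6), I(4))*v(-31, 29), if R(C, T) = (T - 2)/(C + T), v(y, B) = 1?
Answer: 14189/9 ≈ 1576.6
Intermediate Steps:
J = -6
r(F, k) = -6
R(C, T) = (-2 + T)/(C + T)
1576 + R(r(-1, -6), I(4))*v(-31, 29) = 1576 + ((-2 - 3)/(-6 - 3))*1 = 1576 + (-5/(-9))*1 = 1576 - 1/9*(-5)*1 = 1576 + (5/9)*1 = 1576 + 5/9 = 14189/9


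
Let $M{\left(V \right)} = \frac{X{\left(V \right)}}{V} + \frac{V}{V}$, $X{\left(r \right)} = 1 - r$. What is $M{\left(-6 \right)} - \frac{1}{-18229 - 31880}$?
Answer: $- \frac{5567}{33406} \approx -0.16665$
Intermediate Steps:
$M{\left(V \right)} = 1 + \frac{1 - V}{V}$ ($M{\left(V \right)} = \frac{1 - V}{V} + \frac{V}{V} = \frac{1 - V}{V} + 1 = 1 + \frac{1 - V}{V}$)
$M{\left(-6 \right)} - \frac{1}{-18229 - 31880} = \frac{1}{-6} - \frac{1}{-18229 - 31880} = - \frac{1}{6} - \frac{1}{-50109} = - \frac{1}{6} - - \frac{1}{50109} = - \frac{1}{6} + \frac{1}{50109} = - \frac{5567}{33406}$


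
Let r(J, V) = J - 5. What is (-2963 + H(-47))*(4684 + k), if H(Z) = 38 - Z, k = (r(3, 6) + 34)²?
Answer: -16427624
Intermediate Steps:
r(J, V) = -5 + J
k = 1024 (k = ((-5 + 3) + 34)² = (-2 + 34)² = 32² = 1024)
(-2963 + H(-47))*(4684 + k) = (-2963 + (38 - 1*(-47)))*(4684 + 1024) = (-2963 + (38 + 47))*5708 = (-2963 + 85)*5708 = -2878*5708 = -16427624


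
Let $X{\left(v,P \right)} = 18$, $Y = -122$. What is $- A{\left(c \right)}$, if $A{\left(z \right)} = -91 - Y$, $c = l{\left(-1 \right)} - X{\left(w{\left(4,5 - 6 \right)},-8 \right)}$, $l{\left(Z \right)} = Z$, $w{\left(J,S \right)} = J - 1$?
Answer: $-31$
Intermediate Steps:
$w{\left(J,S \right)} = -1 + J$ ($w{\left(J,S \right)} = J - 1 = -1 + J$)
$c = -19$ ($c = -1 - 18 = -19$)
$A{\left(z \right)} = 31$ ($A{\left(z \right)} = -91 - -122 = -91 + 122 = 31$)
$- A{\left(c \right)} = \left(-1\right) 31 = -31$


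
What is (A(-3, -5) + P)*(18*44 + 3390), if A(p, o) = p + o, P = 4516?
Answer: 18852456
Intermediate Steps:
A(p, o) = o + p
(A(-3, -5) + P)*(18*44 + 3390) = ((-5 - 3) + 4516)*(18*44 + 3390) = (-8 + 4516)*(792 + 3390) = 4508*4182 = 18852456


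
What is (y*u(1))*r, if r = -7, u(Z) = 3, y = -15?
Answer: 315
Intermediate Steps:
(y*u(1))*r = -15*3*(-7) = -45*(-7) = 315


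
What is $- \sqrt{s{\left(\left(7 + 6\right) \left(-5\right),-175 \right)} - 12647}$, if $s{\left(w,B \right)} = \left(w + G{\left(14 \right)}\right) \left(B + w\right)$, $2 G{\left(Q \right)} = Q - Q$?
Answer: $- \sqrt{2953} \approx -54.341$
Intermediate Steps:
$G{\left(Q \right)} = 0$ ($G{\left(Q \right)} = \frac{Q - Q}{2} = \frac{1}{2} \cdot 0 = 0$)
$s{\left(w,B \right)} = w \left(B + w\right)$ ($s{\left(w,B \right)} = \left(w + 0\right) \left(B + w\right) = w \left(B + w\right)$)
$- \sqrt{s{\left(\left(7 + 6\right) \left(-5\right),-175 \right)} - 12647} = - \sqrt{\left(7 + 6\right) \left(-5\right) \left(-175 + \left(7 + 6\right) \left(-5\right)\right) - 12647} = - \sqrt{13 \left(-5\right) \left(-175 + 13 \left(-5\right)\right) - 12647} = - \sqrt{- 65 \left(-175 - 65\right) - 12647} = - \sqrt{\left(-65\right) \left(-240\right) - 12647} = - \sqrt{15600 - 12647} = - \sqrt{2953}$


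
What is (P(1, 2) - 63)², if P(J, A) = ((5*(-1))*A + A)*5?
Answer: 10609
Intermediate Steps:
P(J, A) = -20*A (P(J, A) = (-5*A + A)*5 = -4*A*5 = -20*A)
(P(1, 2) - 63)² = (-20*2 - 63)² = (-40 - 63)² = (-103)² = 10609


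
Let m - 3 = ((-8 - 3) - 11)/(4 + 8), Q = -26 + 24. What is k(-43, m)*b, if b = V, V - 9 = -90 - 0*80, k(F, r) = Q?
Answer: 162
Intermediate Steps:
Q = -2
m = 7/6 (m = 3 + ((-8 - 3) - 11)/(4 + 8) = 3 + (-11 - 11)/12 = 3 - 22*1/12 = 3 - 11/6 = 7/6 ≈ 1.1667)
k(F, r) = -2
V = -81 (V = 9 + (-90 - 0*80) = 9 + (-90 - 1*0) = 9 + (-90 + 0) = 9 - 90 = -81)
b = -81
k(-43, m)*b = -2*(-81) = 162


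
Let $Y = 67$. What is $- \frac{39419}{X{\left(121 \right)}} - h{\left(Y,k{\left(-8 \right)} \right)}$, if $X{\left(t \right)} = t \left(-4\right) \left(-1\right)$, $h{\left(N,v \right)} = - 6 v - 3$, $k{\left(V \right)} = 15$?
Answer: $\frac{5593}{484} \approx 11.556$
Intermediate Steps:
$h{\left(N,v \right)} = -3 - 6 v$
$X{\left(t \right)} = 4 t$ ($X{\left(t \right)} = - 4 t \left(-1\right) = 4 t$)
$- \frac{39419}{X{\left(121 \right)}} - h{\left(Y,k{\left(-8 \right)} \right)} = - \frac{39419}{4 \cdot 121} - \left(-3 - 90\right) = - \frac{39419}{484} - \left(-3 - 90\right) = \left(-39419\right) \frac{1}{484} - -93 = - \frac{39419}{484} + 93 = \frac{5593}{484}$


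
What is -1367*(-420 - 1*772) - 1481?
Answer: 1627983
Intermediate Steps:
-1367*(-420 - 1*772) - 1481 = -1367*(-420 - 772) - 1481 = -1367*(-1192) - 1481 = 1629464 - 1481 = 1627983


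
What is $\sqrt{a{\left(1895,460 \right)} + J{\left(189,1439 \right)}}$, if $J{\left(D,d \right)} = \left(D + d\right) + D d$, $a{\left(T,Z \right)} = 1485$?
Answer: $2 \sqrt{68771} \approx 524.48$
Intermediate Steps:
$J{\left(D,d \right)} = D + d + D d$
$\sqrt{a{\left(1895,460 \right)} + J{\left(189,1439 \right)}} = \sqrt{1485 + \left(189 + 1439 + 189 \cdot 1439\right)} = \sqrt{1485 + \left(189 + 1439 + 271971\right)} = \sqrt{1485 + 273599} = \sqrt{275084} = 2 \sqrt{68771}$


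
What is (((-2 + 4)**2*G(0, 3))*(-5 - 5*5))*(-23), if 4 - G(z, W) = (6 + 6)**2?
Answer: -386400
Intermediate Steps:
G(z, W) = -140 (G(z, W) = 4 - (6 + 6)**2 = 4 - 1*12**2 = 4 - 1*144 = 4 - 144 = -140)
(((-2 + 4)**2*G(0, 3))*(-5 - 5*5))*(-23) = (((-2 + 4)**2*(-140))*(-5 - 5*5))*(-23) = ((2**2*(-140))*(-5 - 25))*(-23) = ((4*(-140))*(-30))*(-23) = -560*(-30)*(-23) = 16800*(-23) = -386400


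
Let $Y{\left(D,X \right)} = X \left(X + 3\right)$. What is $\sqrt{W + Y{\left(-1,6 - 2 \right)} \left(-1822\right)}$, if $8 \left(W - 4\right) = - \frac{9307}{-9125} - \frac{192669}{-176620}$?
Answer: $\frac{i \sqrt{847999479697773564410}}{128932600} \approx 225.86 i$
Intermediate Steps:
$Y{\left(D,X \right)} = X \left(3 + X\right)$
$W = \frac{10994989393}{2578652000}$ ($W = 4 + \frac{- \frac{9307}{-9125} - \frac{192669}{-176620}}{8} = 4 + \frac{\left(-9307\right) \left(- \frac{1}{9125}\right) - - \frac{192669}{176620}}{8} = 4 + \frac{\frac{9307}{9125} + \frac{192669}{176620}}{8} = 4 + \frac{1}{8} \cdot \frac{680381393}{322331500} = 4 + \frac{680381393}{2578652000} = \frac{10994989393}{2578652000} \approx 4.2639$)
$\sqrt{W + Y{\left(-1,6 - 2 \right)} \left(-1822\right)} = \sqrt{\frac{10994989393}{2578652000} + \left(6 - 2\right) \left(3 + \left(6 - 2\right)\right) \left(-1822\right)} = \sqrt{\frac{10994989393}{2578652000} + 4 \left(3 + 4\right) \left(-1822\right)} = \sqrt{\frac{10994989393}{2578652000} + 4 \cdot 7 \left(-1822\right)} = \sqrt{\frac{10994989393}{2578652000} + 28 \left(-1822\right)} = \sqrt{\frac{10994989393}{2578652000} - 51016} = \sqrt{- \frac{131541515442607}{2578652000}} = \frac{i \sqrt{847999479697773564410}}{128932600}$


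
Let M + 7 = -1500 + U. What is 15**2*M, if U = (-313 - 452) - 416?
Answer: -604800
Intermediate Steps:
U = -1181 (U = -765 - 416 = -1181)
M = -2688 (M = -7 + (-1500 - 1181) = -7 - 2681 = -2688)
15**2*M = 15**2*(-2688) = 225*(-2688) = -604800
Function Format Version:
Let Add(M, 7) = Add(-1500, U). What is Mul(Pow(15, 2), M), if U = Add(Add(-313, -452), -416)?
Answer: -604800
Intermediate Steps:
U = -1181 (U = Add(-765, -416) = -1181)
M = -2688 (M = Add(-7, Add(-1500, -1181)) = Add(-7, -2681) = -2688)
Mul(Pow(15, 2), M) = Mul(Pow(15, 2), -2688) = Mul(225, -2688) = -604800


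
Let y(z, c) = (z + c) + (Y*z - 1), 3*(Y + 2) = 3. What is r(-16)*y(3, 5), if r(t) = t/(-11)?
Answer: 64/11 ≈ 5.8182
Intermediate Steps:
Y = -1 (Y = -2 + (⅓)*3 = -2 + 1 = -1)
r(t) = -t/11 (r(t) = t*(-1/11) = -t/11)
y(z, c) = -1 + c (y(z, c) = (z + c) + (-z - 1) = (c + z) + (-1 - z) = -1 + c)
r(-16)*y(3, 5) = (-1/11*(-16))*(-1 + 5) = (16/11)*4 = 64/11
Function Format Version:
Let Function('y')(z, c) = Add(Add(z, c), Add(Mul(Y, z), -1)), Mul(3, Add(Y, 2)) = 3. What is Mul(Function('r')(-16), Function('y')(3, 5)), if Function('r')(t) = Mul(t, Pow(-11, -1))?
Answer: Rational(64, 11) ≈ 5.8182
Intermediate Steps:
Y = -1 (Y = Add(-2, Mul(Rational(1, 3), 3)) = Add(-2, 1) = -1)
Function('r')(t) = Mul(Rational(-1, 11), t) (Function('r')(t) = Mul(t, Rational(-1, 11)) = Mul(Rational(-1, 11), t))
Function('y')(z, c) = Add(-1, c) (Function('y')(z, c) = Add(Add(z, c), Add(Mul(-1, z), -1)) = Add(Add(c, z), Add(-1, Mul(-1, z))) = Add(-1, c))
Mul(Function('r')(-16), Function('y')(3, 5)) = Mul(Mul(Rational(-1, 11), -16), Add(-1, 5)) = Mul(Rational(16, 11), 4) = Rational(64, 11)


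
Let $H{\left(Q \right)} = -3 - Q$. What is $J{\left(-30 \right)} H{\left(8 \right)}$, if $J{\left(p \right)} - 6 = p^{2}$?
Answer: $-9966$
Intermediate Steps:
$J{\left(p \right)} = 6 + p^{2}$
$J{\left(-30 \right)} H{\left(8 \right)} = \left(6 + \left(-30\right)^{2}\right) \left(-3 - 8\right) = \left(6 + 900\right) \left(-3 - 8\right) = 906 \left(-11\right) = -9966$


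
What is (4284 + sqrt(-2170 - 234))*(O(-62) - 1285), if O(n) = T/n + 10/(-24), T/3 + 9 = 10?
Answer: -170714901/31 - 478193*I*sqrt(601)/186 ≈ -5.5069e+6 - 63027.0*I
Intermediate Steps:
T = 3 (T = -27 + 3*10 = -27 + 30 = 3)
O(n) = -5/12 + 3/n (O(n) = 3/n + 10/(-24) = 3/n + 10*(-1/24) = 3/n - 5/12 = -5/12 + 3/n)
(4284 + sqrt(-2170 - 234))*(O(-62) - 1285) = (4284 + sqrt(-2170 - 234))*((-5/12 + 3/(-62)) - 1285) = (4284 + sqrt(-2404))*((-5/12 + 3*(-1/62)) - 1285) = (4284 + 2*I*sqrt(601))*((-5/12 - 3/62) - 1285) = (4284 + 2*I*sqrt(601))*(-173/372 - 1285) = (4284 + 2*I*sqrt(601))*(-478193/372) = -170714901/31 - 478193*I*sqrt(601)/186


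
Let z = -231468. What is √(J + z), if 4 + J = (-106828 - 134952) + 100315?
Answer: I*√372937 ≈ 610.69*I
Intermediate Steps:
J = -141469 (J = -4 + ((-106828 - 134952) + 100315) = -4 + (-241780 + 100315) = -4 - 141465 = -141469)
√(J + z) = √(-141469 - 231468) = √(-372937) = I*√372937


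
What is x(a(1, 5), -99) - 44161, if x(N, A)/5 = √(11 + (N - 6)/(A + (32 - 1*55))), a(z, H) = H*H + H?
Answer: -44161 + 5*√40199/61 ≈ -44145.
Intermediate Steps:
a(z, H) = H + H² (a(z, H) = H² + H = H + H²)
x(N, A) = 5*√(11 + (-6 + N)/(-23 + A)) (x(N, A) = 5*√(11 + (N - 6)/(A + (32 - 1*55))) = 5*√(11 + (-6 + N)/(A + (32 - 55))) = 5*√(11 + (-6 + N)/(A - 23)) = 5*√(11 + (-6 + N)/(-23 + A)))
x(a(1, 5), -99) - 44161 = 5*√((-259 + 5*(1 + 5) + 11*(-99))/(-23 - 99)) - 44161 = 5*√((-259 + 5*6 - 1089)/(-122)) - 44161 = 5*√(-(-259 + 30 - 1089)/122) - 44161 = 5*√(-1/122*(-1318)) - 44161 = 5*√(659/61) - 44161 = 5*(√40199/61) - 44161 = 5*√40199/61 - 44161 = -44161 + 5*√40199/61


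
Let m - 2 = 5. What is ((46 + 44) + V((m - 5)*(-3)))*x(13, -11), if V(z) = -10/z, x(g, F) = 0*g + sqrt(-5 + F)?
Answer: 1100*I/3 ≈ 366.67*I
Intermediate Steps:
m = 7 (m = 2 + 5 = 7)
x(g, F) = sqrt(-5 + F) (x(g, F) = 0 + sqrt(-5 + F) = sqrt(-5 + F))
((46 + 44) + V((m - 5)*(-3)))*x(13, -11) = ((46 + 44) - 10*(-1/(3*(7 - 5))))*sqrt(-5 - 11) = (90 - 10/(2*(-3)))*sqrt(-16) = (90 - 10/(-6))*(4*I) = (90 - 10*(-1/6))*(4*I) = (90 + 5/3)*(4*I) = 275*(4*I)/3 = 1100*I/3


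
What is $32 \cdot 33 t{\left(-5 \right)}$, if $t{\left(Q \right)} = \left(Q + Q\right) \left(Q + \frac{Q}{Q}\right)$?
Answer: $42240$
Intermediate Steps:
$t{\left(Q \right)} = 2 Q \left(1 + Q\right)$ ($t{\left(Q \right)} = 2 Q \left(Q + 1\right) = 2 Q \left(1 + Q\right)$)
$32 \cdot 33 t{\left(-5 \right)} = 32 \cdot 33 \cdot 2 \left(-5\right) \left(1 - 5\right) = 1056 \cdot 2 \left(-5\right) \left(-4\right) = 1056 \cdot 40 = 42240$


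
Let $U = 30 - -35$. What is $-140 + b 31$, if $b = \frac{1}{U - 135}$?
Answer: $- \frac{9831}{70} \approx -140.44$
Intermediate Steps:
$U = 65$ ($U = 30 + 35 = 65$)
$b = - \frac{1}{70}$ ($b = \frac{1}{65 - 135} = \frac{1}{-70} = - \frac{1}{70} \approx -0.014286$)
$-140 + b 31 = -140 - \frac{31}{70} = - \frac{9831}{70}$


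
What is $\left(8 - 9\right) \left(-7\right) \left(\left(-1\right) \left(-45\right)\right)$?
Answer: $315$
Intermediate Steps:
$\left(8 - 9\right) \left(-7\right) \left(\left(-1\right) \left(-45\right)\right) = \left(8 - 9\right) \left(-7\right) 45 = \left(-1\right) \left(-7\right) 45 = 7 \cdot 45 = 315$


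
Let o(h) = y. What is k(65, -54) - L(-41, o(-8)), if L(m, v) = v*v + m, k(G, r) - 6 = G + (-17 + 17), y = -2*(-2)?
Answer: 96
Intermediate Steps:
y = 4
o(h) = 4
k(G, r) = 6 + G (k(G, r) = 6 + (G + (-17 + 17)) = 6 + (G + 0) = 6 + G)
L(m, v) = m + v² (L(m, v) = v² + m = m + v²)
k(65, -54) - L(-41, o(-8)) = (6 + 65) - (-41 + 4²) = 71 - (-41 + 16) = 71 - 1*(-25) = 71 + 25 = 96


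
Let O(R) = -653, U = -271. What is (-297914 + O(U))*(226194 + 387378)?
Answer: -183192351324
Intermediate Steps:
(-297914 + O(U))*(226194 + 387378) = (-297914 - 653)*(226194 + 387378) = -298567*613572 = -183192351324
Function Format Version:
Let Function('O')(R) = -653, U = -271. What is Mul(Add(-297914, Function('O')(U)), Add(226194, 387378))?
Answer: -183192351324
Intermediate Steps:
Mul(Add(-297914, Function('O')(U)), Add(226194, 387378)) = Mul(Add(-297914, -653), Add(226194, 387378)) = Mul(-298567, 613572) = -183192351324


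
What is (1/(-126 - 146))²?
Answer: 1/73984 ≈ 1.3516e-5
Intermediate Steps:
(1/(-126 - 146))² = (1/(-272))² = (-1/272)² = 1/73984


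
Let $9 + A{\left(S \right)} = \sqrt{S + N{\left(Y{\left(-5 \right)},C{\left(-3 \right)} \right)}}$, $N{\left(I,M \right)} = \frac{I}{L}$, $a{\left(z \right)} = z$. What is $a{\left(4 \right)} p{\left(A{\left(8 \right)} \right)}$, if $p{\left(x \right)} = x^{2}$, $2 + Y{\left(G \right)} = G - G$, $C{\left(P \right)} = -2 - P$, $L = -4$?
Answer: $\left(18 - \sqrt{34}\right)^{2} \approx 148.09$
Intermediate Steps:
$Y{\left(G \right)} = -2$ ($Y{\left(G \right)} = -2 + \left(G - G\right) = -2 + 0 = -2$)
$N{\left(I,M \right)} = - \frac{I}{4}$ ($N{\left(I,M \right)} = \frac{I}{-4} = I \left(- \frac{1}{4}\right) = - \frac{I}{4}$)
$A{\left(S \right)} = -9 + \sqrt{\frac{1}{2} + S}$ ($A{\left(S \right)} = -9 + \sqrt{S - - \frac{1}{2}} = -9 + \sqrt{S + \frac{1}{2}} = -9 + \sqrt{\frac{1}{2} + S}$)
$a{\left(4 \right)} p{\left(A{\left(8 \right)} \right)} = 4 \left(-9 + \frac{\sqrt{2 + 4 \cdot 8}}{2}\right)^{2} = 4 \left(-9 + \frac{\sqrt{2 + 32}}{2}\right)^{2} = 4 \left(-9 + \frac{\sqrt{34}}{2}\right)^{2}$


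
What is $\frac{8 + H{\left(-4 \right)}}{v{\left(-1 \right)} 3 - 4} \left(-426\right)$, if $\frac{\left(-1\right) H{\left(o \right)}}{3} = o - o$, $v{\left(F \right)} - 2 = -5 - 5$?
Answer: $\frac{852}{7} \approx 121.71$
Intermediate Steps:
$v{\left(F \right)} = -8$ ($v{\left(F \right)} = 2 - 10 = -8$)
$H{\left(o \right)} = 0$ ($H{\left(o \right)} = - 3 \left(o - o\right) = \left(-3\right) 0 = 0$)
$\frac{8 + H{\left(-4 \right)}}{v{\left(-1 \right)} 3 - 4} \left(-426\right) = \frac{8 + 0}{\left(-8\right) 3 - 4} \left(-426\right) = \frac{8}{-24 - 4} \left(-426\right) = \frac{8}{-28} \left(-426\right) = 8 \left(- \frac{1}{28}\right) \left(-426\right) = \left(- \frac{2}{7}\right) \left(-426\right) = \frac{852}{7}$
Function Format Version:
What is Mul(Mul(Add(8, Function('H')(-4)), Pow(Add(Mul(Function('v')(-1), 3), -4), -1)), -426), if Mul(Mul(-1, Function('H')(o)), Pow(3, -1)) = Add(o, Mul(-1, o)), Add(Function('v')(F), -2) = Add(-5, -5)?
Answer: Rational(852, 7) ≈ 121.71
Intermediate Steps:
Function('v')(F) = -8 (Function('v')(F) = Add(2, Add(-5, -5)) = Add(2, -10) = -8)
Function('H')(o) = 0 (Function('H')(o) = Mul(-3, Add(o, Mul(-1, o))) = Mul(-3, 0) = 0)
Mul(Mul(Add(8, Function('H')(-4)), Pow(Add(Mul(Function('v')(-1), 3), -4), -1)), -426) = Mul(Mul(Add(8, 0), Pow(Add(Mul(-8, 3), -4), -1)), -426) = Mul(Mul(8, Pow(Add(-24, -4), -1)), -426) = Mul(Mul(8, Pow(-28, -1)), -426) = Mul(Mul(8, Rational(-1, 28)), -426) = Mul(Rational(-2, 7), -426) = Rational(852, 7)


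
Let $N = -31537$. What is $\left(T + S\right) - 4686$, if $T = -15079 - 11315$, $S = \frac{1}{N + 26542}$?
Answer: $- \frac{155244601}{4995} \approx -31080.0$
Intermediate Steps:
$S = - \frac{1}{4995}$ ($S = \frac{1}{-31537 + 26542} = \frac{1}{-4995} = - \frac{1}{4995} \approx -0.0002002$)
$T = -26394$
$\left(T + S\right) - 4686 = \left(-26394 - \frac{1}{4995}\right) - 4686 = - \frac{131838031}{4995} - 4686 = - \frac{155244601}{4995}$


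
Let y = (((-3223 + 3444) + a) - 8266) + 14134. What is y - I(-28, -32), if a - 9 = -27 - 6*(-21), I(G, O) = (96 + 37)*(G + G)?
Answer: 13645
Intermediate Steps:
I(G, O) = 266*G (I(G, O) = 133*(2*G) = 266*G)
a = 108 (a = 9 + (-27 - 6*(-21)) = 9 + (-27 + 126) = 9 + 99 = 108)
y = 6197 (y = (((-3223 + 3444) + 108) - 8266) + 14134 = ((221 + 108) - 8266) + 14134 = (329 - 8266) + 14134 = -7937 + 14134 = 6197)
y - I(-28, -32) = 6197 - 266*(-28) = 6197 - 1*(-7448) = 6197 + 7448 = 13645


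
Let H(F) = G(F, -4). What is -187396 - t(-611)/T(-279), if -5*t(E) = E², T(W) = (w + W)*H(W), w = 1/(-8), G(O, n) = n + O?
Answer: -592111217652/3159695 ≈ -1.8740e+5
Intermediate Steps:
G(O, n) = O + n
H(F) = -4 + F (H(F) = F - 4 = -4 + F)
w = -⅛ ≈ -0.12500
T(W) = (-4 + W)*(-⅛ + W) (T(W) = (-⅛ + W)*(-4 + W) = (-4 + W)*(-⅛ + W))
t(E) = -E²/5
-187396 - t(-611)/T(-279) = -187396 - (-⅕*(-611)²)/((-1 + 8*(-279))*(-4 - 279)/8) = -187396 - (-⅕*373321)/((⅛)*(-1 - 2232)*(-283)) = -187396 - (-373321)/(5*((⅛)*(-2233)*(-283))) = -187396 - (-373321)/(5*631939/8) = -187396 - (-373321)*8/(5*631939) = -187396 - 1*(-2986568/3159695) = -187396 + 2986568/3159695 = -592111217652/3159695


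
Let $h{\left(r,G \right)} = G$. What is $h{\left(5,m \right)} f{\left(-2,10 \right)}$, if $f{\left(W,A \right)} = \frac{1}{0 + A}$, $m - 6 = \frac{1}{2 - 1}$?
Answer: $\frac{7}{10} \approx 0.7$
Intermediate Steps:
$m = 7$ ($m = 6 + \frac{1}{2 - 1} = 6 + 1^{-1} = 6 + 1 = 7$)
$f{\left(W,A \right)} = \frac{1}{A}$
$h{\left(5,m \right)} f{\left(-2,10 \right)} = \frac{7}{10}$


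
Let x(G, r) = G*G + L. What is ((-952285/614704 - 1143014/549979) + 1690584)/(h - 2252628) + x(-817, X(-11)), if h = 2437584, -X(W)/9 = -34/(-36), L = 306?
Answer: 13919012450867596125531/20842956202048832 ≈ 6.6780e+5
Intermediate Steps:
X(W) = -17/2 (X(W) = -(-306)/(-36) = -(-306)*(-1)/36 = -9*17/18 = -17/2)
x(G, r) = 306 + G² (x(G, r) = G*G + 306 = G² + 306 = 306 + G²)
((-952285/614704 - 1143014/549979) + 1690584)/(h - 2252628) + x(-817, X(-11)) = ((-952285/614704 - 1143014/549979) + 1690584)/(2437584 - 2252628) + (306 + (-817)²) = ((-952285*1/614704 - 1143014*1/549979) + 1690584)/184956 + (306 + 667489) = ((-952285/614704 - 1143014/549979) + 1690584)*(1/184956) + 667795 = (-1226352029871/338074291216 + 1690584)*(1/184956) + 667795 = (571541761189080273/338074291216)*(1/184956) + 667795 = 190513920396360091/20842956202048832 + 667795 = 13919012450867596125531/20842956202048832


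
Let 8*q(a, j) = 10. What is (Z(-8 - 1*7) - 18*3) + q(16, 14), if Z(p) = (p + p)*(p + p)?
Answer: 3389/4 ≈ 847.25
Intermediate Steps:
Z(p) = 4*p**2 (Z(p) = (2*p)*(2*p) = 4*p**2)
q(a, j) = 5/4 (q(a, j) = (1/8)*10 = 5/4)
(Z(-8 - 1*7) - 18*3) + q(16, 14) = (4*(-8 - 1*7)**2 - 18*3) + 5/4 = (4*(-8 - 7)**2 - 54) + 5/4 = (4*(-15)**2 - 54) + 5/4 = (4*225 - 54) + 5/4 = (900 - 54) + 5/4 = 846 + 5/4 = 3389/4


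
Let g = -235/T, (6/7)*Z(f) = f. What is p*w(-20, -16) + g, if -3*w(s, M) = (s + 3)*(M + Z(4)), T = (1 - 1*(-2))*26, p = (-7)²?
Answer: -737077/234 ≈ -3149.9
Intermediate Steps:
Z(f) = 7*f/6
p = 49
T = 78 (T = (1 + 2)*26 = 3*26 = 78)
w(s, M) = -(3 + s)*(14/3 + M)/3 (w(s, M) = -(s + 3)*(M + (7/6)*4)/3 = -(3 + s)*(M + 14/3)/3 = -(3 + s)*(14/3 + M)/3)
g = -235/78 ≈ -3.0128
p*w(-20, -16) + g = 49*(-14/3 - 1*(-16) - 14/9*(-20) - ⅓*(-16)*(-20)) - 235/78 = 49*(-14/3 + 16 + 280/9 - 320/3) - 235/78 = 49*(-578/9) - 235/78 = -28322/9 - 235/78 = -737077/234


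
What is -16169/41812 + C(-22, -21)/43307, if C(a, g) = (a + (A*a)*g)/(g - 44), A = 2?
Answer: -4141156529/10699899860 ≈ -0.38703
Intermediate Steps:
C(a, g) = (a + 2*a*g)/(-44 + g) (C(a, g) = (a + (2*a)*g)/(g - 44) = (a + 2*a*g)/(-44 + g))
-16169/41812 + C(-22, -21)/43307 = -16169/41812 - 22*(1 + 2*(-21))/(-44 - 21)/43307 = -16169*1/41812 - 22*(1 - 42)/(-65)*(1/43307) = -16169/41812 - 22*(-1/65)*(-41)*(1/43307) = -16169/41812 - 902/65*1/43307 = -16169/41812 - 82/255905 = -4141156529/10699899860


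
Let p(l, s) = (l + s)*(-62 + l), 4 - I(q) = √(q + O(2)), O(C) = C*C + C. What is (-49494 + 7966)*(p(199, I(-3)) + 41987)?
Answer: -2898571344 + 5689336*√3 ≈ -2.8887e+9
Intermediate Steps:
O(C) = C + C² (O(C) = C² + C = C + C²)
I(q) = 4 - √(6 + q) (I(q) = 4 - √(q + 2*(1 + 2)) = 4 - √(q + 2*3) = 4 - √(q + 6) = 4 - √(6 + q))
p(l, s) = (-62 + l)*(l + s)
(-49494 + 7966)*(p(199, I(-3)) + 41987) = (-49494 + 7966)*((199² - 62*199 - 62*(4 - √(6 - 3)) + 199*(4 - √(6 - 3))) + 41987) = -41528*((39601 - 12338 - 62*(4 - √3) + 199*(4 - √3)) + 41987) = -41528*((39601 - 12338 + (-248 + 62*√3) + (796 - 199*√3)) + 41987) = -41528*((27811 - 137*√3) + 41987) = -41528*(69798 - 137*√3) = -2898571344 + 5689336*√3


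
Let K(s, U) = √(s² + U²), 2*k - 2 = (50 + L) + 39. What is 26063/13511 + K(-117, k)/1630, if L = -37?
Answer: 26063/13511 + 9*√178/1630 ≈ 2.0027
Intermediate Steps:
k = 27 (k = 1 + ((50 - 37) + 39)/2 = 1 + (13 + 39)/2 = 1 + (½)*52 = 1 + 26 = 27)
K(s, U) = √(U² + s²)
26063/13511 + K(-117, k)/1630 = 26063/13511 + √(27² + (-117)²)/1630 = 26063*(1/13511) + √(729 + 13689)*(1/1630) = 26063/13511 + √14418*(1/1630) = 26063/13511 + (9*√178)*(1/1630) = 26063/13511 + 9*√178/1630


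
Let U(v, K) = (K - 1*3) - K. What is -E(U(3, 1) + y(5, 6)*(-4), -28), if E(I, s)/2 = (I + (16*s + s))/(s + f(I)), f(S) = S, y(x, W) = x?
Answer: -998/51 ≈ -19.569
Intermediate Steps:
U(v, K) = -3 (U(v, K) = (K - 3) - K = (-3 + K) - K = -3)
E(I, s) = 2*(I + 17*s)/(I + s) (E(I, s) = 2*((I + (16*s + s))/(s + I)) = 2*((I + 17*s)/(I + s)) = 2*(I + 17*s)/(I + s))
-E(U(3, 1) + y(5, 6)*(-4), -28) = -2*((-3 + 5*(-4)) + 17*(-28))/((-3 + 5*(-4)) - 28) = -2*((-3 - 20) - 476)/((-3 - 20) - 28) = -2*(-23 - 476)/(-23 - 28) = -2*(-499)/(-51) = -2*(-1)*(-499)/51 = -1*998/51 = -998/51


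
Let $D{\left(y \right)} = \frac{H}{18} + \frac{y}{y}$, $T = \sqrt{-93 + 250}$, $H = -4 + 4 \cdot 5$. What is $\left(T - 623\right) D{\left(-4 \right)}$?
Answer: $- \frac{10591}{9} + \frac{17 \sqrt{157}}{9} \approx -1153.1$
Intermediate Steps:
$H = 16$ ($H = -4 + 20 = 16$)
$T = \sqrt{157} \approx 12.53$
$D{\left(y \right)} = \frac{17}{9}$ ($D{\left(y \right)} = \frac{16}{18} + \frac{y}{y} = 16 \cdot \frac{1}{18} + 1 = \frac{8}{9} + 1 = \frac{17}{9}$)
$\left(T - 623\right) D{\left(-4 \right)} = \left(\sqrt{157} - 623\right) \frac{17}{9} = \left(-623 + \sqrt{157}\right) \frac{17}{9} = - \frac{10591}{9} + \frac{17 \sqrt{157}}{9}$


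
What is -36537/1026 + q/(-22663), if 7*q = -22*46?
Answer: -101670665/2855538 ≈ -35.605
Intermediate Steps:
q = -1012/7 (q = (-22*46)/7 = (1/7)*(-1012) = -1012/7 ≈ -144.57)
-36537/1026 + q/(-22663) = -36537/1026 - 1012/7/(-22663) = -36537*1/1026 - 1012/7*(-1/22663) = -641/18 + 1012/158641 = -101670665/2855538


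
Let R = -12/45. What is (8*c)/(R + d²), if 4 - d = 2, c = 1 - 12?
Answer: -165/7 ≈ -23.571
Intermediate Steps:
c = -11
d = 2 (d = 4 - 1*2 = 4 - 2 = 2)
R = -4/15 (R = -12*1/45 = -4/15 ≈ -0.26667)
(8*c)/(R + d²) = (8*(-11))/(-4/15 + 2²) = -88/(-4/15 + 4) = -88/56/15 = -88*15/56 = -165/7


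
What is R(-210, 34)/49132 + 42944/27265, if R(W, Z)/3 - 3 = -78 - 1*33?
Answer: 525272687/334895995 ≈ 1.5685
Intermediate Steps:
R(W, Z) = -324 (R(W, Z) = 9 + 3*(-78 - 1*33) = 9 + 3*(-78 - 33) = 9 + 3*(-111) = 9 - 333 = -324)
R(-210, 34)/49132 + 42944/27265 = -324/49132 + 42944/27265 = -324*1/49132 + 42944*(1/27265) = -81/12283 + 42944/27265 = 525272687/334895995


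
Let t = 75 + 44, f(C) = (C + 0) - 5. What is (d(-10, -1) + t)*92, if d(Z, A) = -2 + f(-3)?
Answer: 10028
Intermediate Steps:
f(C) = -5 + C (f(C) = C - 5 = -5 + C)
t = 119
d(Z, A) = -10 (d(Z, A) = -2 + (-5 - 3) = -2 - 8 = -10)
(d(-10, -1) + t)*92 = (-10 + 119)*92 = 109*92 = 10028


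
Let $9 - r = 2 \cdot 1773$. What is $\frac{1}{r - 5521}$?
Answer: $- \frac{1}{9058} \approx -0.0001104$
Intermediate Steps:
$r = -3537$ ($r = 9 - 2 \cdot 1773 = 9 - 3546 = -3537$)
$\frac{1}{r - 5521} = \frac{1}{-3537 - 5521} = \frac{1}{-9058} = - \frac{1}{9058}$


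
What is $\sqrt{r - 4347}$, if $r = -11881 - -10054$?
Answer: $21 i \sqrt{14} \approx 78.575 i$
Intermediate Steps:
$r = -1827$ ($r = -11881 + 10054 = -1827$)
$\sqrt{r - 4347} = \sqrt{-1827 - 4347} = \sqrt{-6174} = 21 i \sqrt{14}$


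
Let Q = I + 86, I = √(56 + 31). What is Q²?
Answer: (86 + √87)² ≈ 9087.3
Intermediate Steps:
I = √87 ≈ 9.3274
Q = 86 + √87 (Q = √87 + 86 = 86 + √87 ≈ 95.327)
Q² = (86 + √87)²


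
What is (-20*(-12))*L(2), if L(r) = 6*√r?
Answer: 1440*√2 ≈ 2036.5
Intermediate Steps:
(-20*(-12))*L(2) = (-20*(-12))*(6*√2) = 240*(6*√2) = 1440*√2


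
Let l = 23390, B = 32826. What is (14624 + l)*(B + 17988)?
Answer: 1931643396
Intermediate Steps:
(14624 + l)*(B + 17988) = (14624 + 23390)*(32826 + 17988) = 38014*50814 = 1931643396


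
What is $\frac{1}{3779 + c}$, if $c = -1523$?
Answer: $\frac{1}{2256} \approx 0.00044326$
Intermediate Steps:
$\frac{1}{3779 + c} = \frac{1}{3779 - 1523} = \frac{1}{2256}$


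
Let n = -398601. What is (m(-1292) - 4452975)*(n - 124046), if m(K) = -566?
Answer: 2327629843027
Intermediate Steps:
(m(-1292) - 4452975)*(n - 124046) = (-566 - 4452975)*(-398601 - 124046) = -4453541*(-522647) = 2327629843027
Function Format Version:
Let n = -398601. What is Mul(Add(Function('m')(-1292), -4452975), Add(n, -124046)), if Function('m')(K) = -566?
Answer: 2327629843027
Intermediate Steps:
Mul(Add(Function('m')(-1292), -4452975), Add(n, -124046)) = Mul(Add(-566, -4452975), Add(-398601, -124046)) = Mul(-4453541, -522647) = 2327629843027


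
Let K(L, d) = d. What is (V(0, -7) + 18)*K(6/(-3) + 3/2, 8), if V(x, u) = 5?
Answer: 184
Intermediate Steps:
(V(0, -7) + 18)*K(6/(-3) + 3/2, 8) = (5 + 18)*8 = 23*8 = 184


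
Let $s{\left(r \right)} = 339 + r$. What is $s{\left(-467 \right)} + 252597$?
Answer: $252469$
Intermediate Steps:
$s{\left(-467 \right)} + 252597 = \left(339 - 467\right) + 252597 = -128 + 252597 = 252469$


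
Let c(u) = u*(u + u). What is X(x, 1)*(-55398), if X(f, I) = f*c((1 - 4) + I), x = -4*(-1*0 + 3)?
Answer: 5318208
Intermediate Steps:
x = -12 (x = -4*(0 + 3) = -4*3 = -12)
c(u) = 2*u**2 (c(u) = u*(2*u) = 2*u**2)
X(f, I) = 2*f*(-3 + I)**2 (X(f, I) = f*(2*((1 - 4) + I)**2) = f*(2*(-3 + I)**2) = 2*f*(-3 + I)**2)
X(x, 1)*(-55398) = (2*(-12)*(-3 + 1)**2)*(-55398) = (2*(-12)*(-2)**2)*(-55398) = (2*(-12)*4)*(-55398) = -96*(-55398) = 5318208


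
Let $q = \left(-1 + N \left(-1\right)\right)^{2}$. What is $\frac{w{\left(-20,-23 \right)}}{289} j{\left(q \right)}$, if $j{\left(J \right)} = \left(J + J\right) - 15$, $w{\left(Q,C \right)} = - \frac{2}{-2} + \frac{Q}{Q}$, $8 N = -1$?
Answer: $- \frac{431}{4624} \approx -0.093209$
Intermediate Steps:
$N = - \frac{1}{8}$ ($N = \frac{1}{8} \left(-1\right) = - \frac{1}{8} \approx -0.125$)
$q = \frac{49}{64}$ ($q = \left(-1 - - \frac{1}{8}\right)^{2} = \left(-1 + \frac{1}{8}\right)^{2} = \left(- \frac{7}{8}\right)^{2} = \frac{49}{64} \approx 0.76563$)
$w{\left(Q,C \right)} = 2$ ($w{\left(Q,C \right)} = \left(-2\right) \left(- \frac{1}{2}\right) + 1 = 1 + 1 = 2$)
$j{\left(J \right)} = -15 + 2 J$ ($j{\left(J \right)} = 2 J - 15 = -15 + 2 J$)
$\frac{w{\left(-20,-23 \right)}}{289} j{\left(q \right)} = \frac{2}{289} \left(-15 + 2 \cdot \frac{49}{64}\right) = 2 \cdot \frac{1}{289} \left(-15 + \frac{49}{32}\right) = \frac{2}{289} \left(- \frac{431}{32}\right) = - \frac{431}{4624}$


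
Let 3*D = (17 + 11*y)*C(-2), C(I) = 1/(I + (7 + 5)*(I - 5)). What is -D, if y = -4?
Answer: -9/86 ≈ -0.10465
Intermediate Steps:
C(I) = 1/(-60 + 13*I) (C(I) = 1/(I + 12*(-5 + I)) = 1/(I + (-60 + 12*I)) = 1/(-60 + 13*I))
D = 9/86 (D = ((17 + 11*(-4))/(-60 + 13*(-2)))/3 = ((17 - 44)/(-60 - 26))/3 = (-27/(-86))/3 = (-27*(-1/86))/3 = (1/3)*(27/86) = 9/86 ≈ 0.10465)
-D = -1*9/86 = -9/86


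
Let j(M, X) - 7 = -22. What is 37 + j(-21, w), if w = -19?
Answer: 22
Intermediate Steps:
j(M, X) = -15 (j(M, X) = 7 - 22 = -15)
37 + j(-21, w) = 37 - 15 = 22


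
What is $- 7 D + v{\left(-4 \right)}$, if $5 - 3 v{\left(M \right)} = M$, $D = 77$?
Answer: $-536$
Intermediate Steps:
$v{\left(M \right)} = \frac{5}{3} - \frac{M}{3}$
$- 7 D + v{\left(-4 \right)} = \left(-7\right) 77 + \left(\frac{5}{3} - - \frac{4}{3}\right) = -539 + \left(\frac{5}{3} + \frac{4}{3}\right) = -539 + 3 = -536$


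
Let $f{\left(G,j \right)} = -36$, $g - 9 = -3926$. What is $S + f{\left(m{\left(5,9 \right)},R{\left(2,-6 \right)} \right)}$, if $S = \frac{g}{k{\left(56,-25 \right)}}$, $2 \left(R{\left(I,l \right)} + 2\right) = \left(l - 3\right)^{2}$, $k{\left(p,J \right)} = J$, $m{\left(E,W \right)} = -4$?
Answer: $\frac{3017}{25} \approx 120.68$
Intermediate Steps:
$g = -3917$ ($g = 9 - 3926 = -3917$)
$R{\left(I,l \right)} = -2 + \frac{\left(-3 + l\right)^{2}}{2}$ ($R{\left(I,l \right)} = -2 + \frac{\left(l - 3\right)^{2}}{2} = -2 + \frac{\left(-3 + l\right)^{2}}{2}$)
$S = \frac{3917}{25}$ ($S = - \frac{3917}{-25} = \left(-3917\right) \left(- \frac{1}{25}\right) = \frac{3917}{25} \approx 156.68$)
$S + f{\left(m{\left(5,9 \right)},R{\left(2,-6 \right)} \right)} = \frac{3917}{25} - 36 = \frac{3017}{25}$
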